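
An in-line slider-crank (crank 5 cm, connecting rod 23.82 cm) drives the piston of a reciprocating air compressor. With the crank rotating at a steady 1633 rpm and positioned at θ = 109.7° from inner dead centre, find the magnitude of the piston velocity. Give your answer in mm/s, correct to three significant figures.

7470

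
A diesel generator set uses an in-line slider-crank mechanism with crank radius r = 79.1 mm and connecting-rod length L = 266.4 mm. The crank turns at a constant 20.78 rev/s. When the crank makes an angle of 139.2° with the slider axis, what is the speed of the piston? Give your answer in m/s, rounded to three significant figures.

ω = 2π·20.8 = 130.6 rad/s
For an in-line slider-crank, x = r cosθ + √(L² − r² sin²θ), so v = −rω sinθ·[1 + r cosθ/√(L² − r² sin²θ)].
With r = 0.0791 m, L = 0.2664 m, θ = 139.2°: √(L² − r² sin²θ) = 0.26134 m.
v = −0.0791·130.6·0.65342·[1 + 0.0791·-0.75700/0.26134] = -5.2021 m/s.
|v| = 5.2021 m/s.

5.20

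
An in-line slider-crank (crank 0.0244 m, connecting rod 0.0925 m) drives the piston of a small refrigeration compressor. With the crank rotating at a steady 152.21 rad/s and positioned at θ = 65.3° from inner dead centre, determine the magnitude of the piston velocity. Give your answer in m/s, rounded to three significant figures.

3.76

ω = 152.2 rad/s
For an in-line slider-crank, x = r cosθ + √(L² − r² sin²θ), so v = −rω sinθ·[1 + r cosθ/√(L² − r² sin²θ)].
With r = 0.0244 m, L = 0.0925 m, θ = 65.3°: √(L² − r² sin²θ) = 0.089804 m.
v = −0.0244·152.2·0.90851·[1 + 0.0244·0.41787/0.089804] = -3.7572 m/s.
|v| = 3.7572 m/s.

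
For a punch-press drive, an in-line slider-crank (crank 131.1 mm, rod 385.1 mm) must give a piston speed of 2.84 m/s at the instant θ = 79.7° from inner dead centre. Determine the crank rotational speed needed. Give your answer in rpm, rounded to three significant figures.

For an in-line slider-crank, |v_piston| = rω|sinθ|·[1 + r cosθ/√(L² − r² sin²θ)].
With r = 0.1311 m, L = 0.3851 m, θ = 79.7°: the bracketed kinematic factor |dx/dθ| = 0.13732 m.
ω = v/|dx/dθ| = 2.84/0.13732 = 20.682 rad/s.
N = 60ω/(2π) = 197.49 rpm.

197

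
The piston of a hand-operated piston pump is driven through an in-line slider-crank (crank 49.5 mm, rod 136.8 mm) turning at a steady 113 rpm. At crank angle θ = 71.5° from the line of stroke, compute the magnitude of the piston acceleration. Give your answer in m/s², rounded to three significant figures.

0.103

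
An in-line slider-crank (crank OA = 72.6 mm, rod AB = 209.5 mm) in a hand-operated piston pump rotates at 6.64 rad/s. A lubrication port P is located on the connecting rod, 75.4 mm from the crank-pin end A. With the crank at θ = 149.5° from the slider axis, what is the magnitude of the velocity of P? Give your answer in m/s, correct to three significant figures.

0.344

ω = 6.64 rad/s.  Crank-pin speed |V_A| = rω = 0.48206 m/s, perpendicular to OA.
Rod angle: sinφ = −(r/L) sinθ ⇒ φ = -10.130°; ω_rod = −rω cosθ/√(L²−r²sin²θ) = +2.014 rad/s.
V_P = V_A + ω_rod × AP, with AP = 0.0754 m along the rod.
Components: V_Px = −rω sinθ − a·ω_rod·sinφ = -0.21796 m/s;  V_Py = rω cosθ + a·ω_rod·cosφ = -0.26587 m/s.
|V_P| = √(V_Px² + V_Py²) = 0.34379 m/s.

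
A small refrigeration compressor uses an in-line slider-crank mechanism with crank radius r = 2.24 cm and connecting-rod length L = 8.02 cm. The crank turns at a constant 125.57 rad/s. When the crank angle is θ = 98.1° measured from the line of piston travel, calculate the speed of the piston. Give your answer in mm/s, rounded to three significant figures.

2670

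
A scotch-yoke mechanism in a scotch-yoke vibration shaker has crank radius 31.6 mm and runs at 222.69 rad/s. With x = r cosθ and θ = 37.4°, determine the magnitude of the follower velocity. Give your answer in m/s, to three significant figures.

4.27

ω = 222.7 rad/s
x = r cosθ ⇒ ẋ = −rω sinθ.
|v| = rω|sinθ| = 0.0316·222.7·|sin 37.4°| = 4.2741 m/s.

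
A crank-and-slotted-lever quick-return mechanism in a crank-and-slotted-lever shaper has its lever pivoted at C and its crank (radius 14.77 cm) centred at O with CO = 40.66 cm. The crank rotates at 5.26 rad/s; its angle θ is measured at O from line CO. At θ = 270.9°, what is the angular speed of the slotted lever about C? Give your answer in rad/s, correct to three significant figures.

0.633

ω = 5.26 rad/s
Crank pin A relative to C: A = (d + r cosθ, r sinθ); lever angle φ = atan2(r sinθ, d + r cosθ).
Differentiating tanφ: φ̇ = rω(d cosθ + r)/(d² + r² + 2dr cosθ).
d² + r² + 2dr cosθ = |CA|² = 0.189025 m²;  d cosθ + r = +0.15409 m.
|ω_lever| = |0.1477·5.26·+0.15409| / 0.189025 = 0.6333 rad/s.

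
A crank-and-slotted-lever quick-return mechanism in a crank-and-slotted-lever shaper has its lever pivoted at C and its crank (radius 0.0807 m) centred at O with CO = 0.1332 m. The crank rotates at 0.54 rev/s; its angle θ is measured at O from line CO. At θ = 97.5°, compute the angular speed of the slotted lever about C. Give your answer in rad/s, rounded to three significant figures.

ω = 3.393 rad/s (from 0.54 rev/s).
Crank pin A relative to C: A = (d + r cosθ, r sinθ); lever angle φ = atan2(r sinθ, d + r cosθ).
Differentiating tanφ: φ̇ = rω(d cosθ + r)/(d² + r² + 2dr cosθ).
d² + r² + 2dr cosθ = |CA|² = 0.0214486 m²;  d cosθ + r = +0.063314 m.
|ω_lever| = |0.0807·3.393·+0.063314| / 0.0214486 = 0.80825 rad/s.

0.808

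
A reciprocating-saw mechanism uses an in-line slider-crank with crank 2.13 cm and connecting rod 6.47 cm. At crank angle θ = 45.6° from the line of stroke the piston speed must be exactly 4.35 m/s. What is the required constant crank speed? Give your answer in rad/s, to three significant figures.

231

For an in-line slider-crank, |v_piston| = rω|sinθ|·[1 + r cosθ/√(L² − r² sin²θ)].
With r = 0.0213 m, L = 0.0647 m, θ = 45.6°: the bracketed kinematic factor |dx/dθ| = 0.018825 m.
ω = v/|dx/dθ| = 4.35/0.018825 = 231.08 rad/s.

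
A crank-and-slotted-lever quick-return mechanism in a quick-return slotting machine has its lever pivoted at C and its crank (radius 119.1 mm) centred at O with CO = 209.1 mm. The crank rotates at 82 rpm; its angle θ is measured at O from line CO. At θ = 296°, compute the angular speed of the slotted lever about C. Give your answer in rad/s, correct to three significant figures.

2.70

ω = 8.587 rad/s (from 82 rpm).
Crank pin A relative to C: A = (d + r cosθ, r sinθ); lever angle φ = atan2(r sinθ, d + r cosθ).
Differentiating tanφ: φ̇ = rω(d cosθ + r)/(d² + r² + 2dr cosθ).
d² + r² + 2dr cosθ = |CA|² = 0.0797418 m²;  d cosθ + r = +0.21076 m.
|ω_lever| = |0.1191·8.587·+0.21076| / 0.0797418 = 2.7031 rad/s.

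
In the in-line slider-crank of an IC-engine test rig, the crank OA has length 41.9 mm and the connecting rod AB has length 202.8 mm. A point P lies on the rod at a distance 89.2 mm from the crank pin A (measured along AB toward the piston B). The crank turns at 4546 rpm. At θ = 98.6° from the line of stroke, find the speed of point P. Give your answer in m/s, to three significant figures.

19.5

ω = 476.1 rad/s.  Crank-pin speed |V_A| = rω = 19.947 m/s, perpendicular to OA.
Rod angle: sinφ = −(r/L) sinθ ⇒ φ = -11.788°; ω_rod = −rω cosθ/√(L²−r²sin²θ) = +15.025 rad/s.
V_P = V_A + ω_rod × AP, with AP = 0.0892 m along the rod.
Components: V_Px = −rω sinθ − a·ω_rod·sinφ = -19.449 m/s;  V_Py = rω cosθ + a·ω_rod·cosφ = -1.6708 m/s.
|V_P| = √(V_Px² + V_Py²) = 19.52 m/s.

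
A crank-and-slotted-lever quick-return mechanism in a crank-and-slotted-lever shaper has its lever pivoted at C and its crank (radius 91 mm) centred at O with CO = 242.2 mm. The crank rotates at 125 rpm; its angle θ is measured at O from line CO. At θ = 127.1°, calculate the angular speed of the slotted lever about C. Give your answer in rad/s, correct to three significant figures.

ω = 13.09 rad/s (from 125 rpm).
Crank pin A relative to C: A = (d + r cosθ, r sinθ); lever angle φ = atan2(r sinθ, d + r cosθ).
Differentiating tanφ: φ̇ = rω(d cosθ + r)/(d² + r² + 2dr cosθ).
d² + r² + 2dr cosθ = |CA|² = 0.0403522 m²;  d cosθ + r = -0.055097 m.
|ω_lever| = |0.091·13.09·-0.055097| / 0.0403522 = 1.6264 rad/s.

1.63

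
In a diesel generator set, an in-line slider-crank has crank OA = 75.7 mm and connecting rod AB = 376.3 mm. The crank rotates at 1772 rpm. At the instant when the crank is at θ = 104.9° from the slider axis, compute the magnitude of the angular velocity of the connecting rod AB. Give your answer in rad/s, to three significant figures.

9.79

ω = 185.6 rad/s (converted from 1772 rpm).
The rod makes angle φ with the slider axis where L sinφ = r sinθ; differentiating, L cosφ·φ̇ = r ω cosθ.
L cosφ = √(L² − r² sin²θ) = 0.36912 m.
|ω_rod| = r ω |cosθ| / √(L² − r² sin²θ) = 0.0757·185.6·0.25713/0.36912 = 9.7854 rad/s.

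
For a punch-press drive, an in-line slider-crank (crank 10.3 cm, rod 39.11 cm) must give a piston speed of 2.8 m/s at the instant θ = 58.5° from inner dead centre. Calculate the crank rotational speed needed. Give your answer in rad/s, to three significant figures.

27.9

For an in-line slider-crank, |v_piston| = rω|sinθ|·[1 + r cosθ/√(L² − r² sin²θ)].
With r = 0.103 m, L = 0.3911 m, θ = 58.5°: the bracketed kinematic factor |dx/dθ| = 0.10022 m.
ω = v/|dx/dθ| = 2.8/0.10022 = 27.938 rad/s.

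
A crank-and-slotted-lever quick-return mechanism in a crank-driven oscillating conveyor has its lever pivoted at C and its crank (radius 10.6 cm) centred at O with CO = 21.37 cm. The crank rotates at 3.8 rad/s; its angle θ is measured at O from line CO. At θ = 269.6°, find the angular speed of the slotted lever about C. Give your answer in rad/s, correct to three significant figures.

0.744

ω = 3.8 rad/s
Crank pin A relative to C: A = (d + r cosθ, r sinθ); lever angle φ = atan2(r sinθ, d + r cosθ).
Differentiating tanφ: φ̇ = rω(d cosθ + r)/(d² + r² + 2dr cosθ).
d² + r² + 2dr cosθ = |CA|² = 0.0565874 m²;  d cosθ + r = +0.10451 m.
|ω_lever| = |0.106·3.8·+0.10451| / 0.0565874 = 0.74391 rad/s.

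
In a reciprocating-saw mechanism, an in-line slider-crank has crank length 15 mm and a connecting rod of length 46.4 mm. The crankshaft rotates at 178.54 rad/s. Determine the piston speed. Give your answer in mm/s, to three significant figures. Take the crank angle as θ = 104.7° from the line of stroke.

2370

ω = 178.5 rad/s
For an in-line slider-crank, x = r cosθ + √(L² − r² sin²θ), so v = −rω sinθ·[1 + r cosθ/√(L² − r² sin²θ)].
With r = 0.015 m, L = 0.0464 m, θ = 104.7°: √(L² − r² sin²θ) = 0.044073 m.
v = −0.015·178.5·0.96727·[1 + 0.015·-0.25376/0.044073] = -2.3667 m/s.
|v| = 2.3667 m/s = 2366.7 mm/s.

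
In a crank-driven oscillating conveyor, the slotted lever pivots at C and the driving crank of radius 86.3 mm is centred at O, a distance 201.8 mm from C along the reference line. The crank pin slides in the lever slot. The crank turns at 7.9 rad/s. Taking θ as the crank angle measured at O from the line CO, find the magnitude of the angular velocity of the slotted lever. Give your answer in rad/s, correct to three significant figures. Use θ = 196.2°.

ω = 7.9 rad/s
Crank pin A relative to C: A = (d + r cosθ, r sinθ); lever angle φ = atan2(r sinθ, d + r cosθ).
Differentiating tanφ: φ̇ = rω(d cosθ + r)/(d² + r² + 2dr cosθ).
d² + r² + 2dr cosθ = |CA|² = 0.0147232 m²;  d cosθ + r = -0.10749 m.
|ω_lever| = |0.0863·7.9·-0.10749| / 0.0147232 = 4.9773 rad/s.

4.98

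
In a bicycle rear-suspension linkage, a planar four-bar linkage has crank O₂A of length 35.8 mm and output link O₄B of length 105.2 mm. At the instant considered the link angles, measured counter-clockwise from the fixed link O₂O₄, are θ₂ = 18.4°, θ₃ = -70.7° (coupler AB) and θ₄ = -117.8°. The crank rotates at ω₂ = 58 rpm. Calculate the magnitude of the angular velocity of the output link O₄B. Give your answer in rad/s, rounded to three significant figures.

2.82

ω₂ = 6.074 rad/s (from 58 rpm).
Differentiating the loop-closure r₂e^{iθ₂}+r₃e^{iθ₃}=r₁+r₄e^{iθ₄} gives r₂ω₂e^{iθ₂}+r₃ω₃e^{iθ₃}=r₄ω₄e^{iθ₄}.
Eliminating the other unknown: ω₄ = r₂ω₂ sin(θ₂−θ₃) / [r₄ sin(θ₄−θ₃)].
Numerator sine = +0.99988; denominator sine = -0.73254.
Result = 0.0358·6.074·(+0.99988) / (0.1052·(-0.73254)) = -2.8212 rad/s; magnitude 2.8212 rad/s.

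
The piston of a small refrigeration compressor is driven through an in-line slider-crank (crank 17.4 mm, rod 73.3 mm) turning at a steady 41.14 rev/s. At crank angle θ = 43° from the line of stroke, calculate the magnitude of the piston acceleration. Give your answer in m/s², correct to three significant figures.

874

ω = 2π·41.1 = 258.5 rad/s
x(θ) = r cosθ + √(L² − r² sin²θ); with ω constant, a = ω²·d²x/dθ².
d²x/dθ² = −r cosθ − r²(cos2θ)/√u − r⁴ sin²2θ/(4u^{3/2}),  u = L² − r² sin²θ = 0.00523207 m².
Substituting r = 0.0174 m, L = 0.0733 m, θ = 43°: d²x/dθ² = -0.013078 m.
a = ω²·d²x/dθ² = (258.5)²·(-0.013078) = -873.82 m/s²;  |a| = 873.82 m/s².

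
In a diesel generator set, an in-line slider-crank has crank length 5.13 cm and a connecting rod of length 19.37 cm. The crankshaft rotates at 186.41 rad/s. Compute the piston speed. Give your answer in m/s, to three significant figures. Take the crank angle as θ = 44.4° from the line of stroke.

7.98

ω = 186.4 rad/s
For an in-line slider-crank, x = r cosθ + √(L² − r² sin²θ), so v = −rω sinθ·[1 + r cosθ/√(L² − r² sin²θ)].
With r = 0.0513 m, L = 0.1937 m, θ = 44.4°: √(L² − r² sin²θ) = 0.19035 m.
v = −0.0513·186.4·0.69966·[1 + 0.0513·0.71447/0.19035] = -7.9791 m/s.
|v| = 7.9791 m/s.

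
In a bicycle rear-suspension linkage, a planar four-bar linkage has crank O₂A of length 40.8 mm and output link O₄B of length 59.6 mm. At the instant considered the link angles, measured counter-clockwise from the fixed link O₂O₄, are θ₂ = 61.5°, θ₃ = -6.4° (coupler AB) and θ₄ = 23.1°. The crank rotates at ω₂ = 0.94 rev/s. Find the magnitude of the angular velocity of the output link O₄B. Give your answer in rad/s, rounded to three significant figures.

7.61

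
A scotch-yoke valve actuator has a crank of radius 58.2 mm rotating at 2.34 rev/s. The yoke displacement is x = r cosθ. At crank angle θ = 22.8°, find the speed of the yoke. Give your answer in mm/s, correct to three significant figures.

ω = 14.7 rad/s (from 2.34 rev/s).
x = r cosθ ⇒ ẋ = −rω sinθ.
|v| = rω|sinθ| = 0.0582·14.7·|sin 22.8°| = 0.33159 m/s = 331.59 mm/s.

332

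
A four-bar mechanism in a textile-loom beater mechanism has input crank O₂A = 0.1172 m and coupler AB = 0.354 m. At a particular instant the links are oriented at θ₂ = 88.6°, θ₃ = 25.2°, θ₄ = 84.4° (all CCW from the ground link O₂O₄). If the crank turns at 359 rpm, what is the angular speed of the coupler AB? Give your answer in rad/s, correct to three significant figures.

ω₂ = 37.59 rad/s (from 359 rpm).
Differentiating the loop-closure r₂e^{iθ₂}+r₃e^{iθ₃}=r₁+r₄e^{iθ₄} gives r₂ω₂e^{iθ₂}+r₃ω₃e^{iθ₃}=r₄ω₄e^{iθ₄}.
Eliminating the other unknown: ω₃ = r₂ω₂ sin(θ₄−θ₂) / [r₃ sin(θ₃−θ₄)].
Numerator sine = -0.07324; denominator sine = -0.85896.
Result = 0.1172·37.59·(-0.07324) / (0.354·(-0.85896)) = +1.0612 rad/s; magnitude 1.0612 rad/s.

1.06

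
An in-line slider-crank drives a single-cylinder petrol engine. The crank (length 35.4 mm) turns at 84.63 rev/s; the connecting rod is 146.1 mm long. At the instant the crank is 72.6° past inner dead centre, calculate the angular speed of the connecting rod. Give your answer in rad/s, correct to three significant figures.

39.6

ω = 531.7 rad/s (converted from 84.63 rev/s).
The rod makes angle φ with the slider axis where L sinφ = r sinθ; differentiating, L cosφ·φ̇ = r ω cosθ.
L cosφ = √(L² − r² sin²θ) = 0.14214 m.
|ω_rod| = r ω |cosθ| / √(L² − r² sin²θ) = 0.0354·531.7·0.29904/0.14214 = 39.602 rad/s.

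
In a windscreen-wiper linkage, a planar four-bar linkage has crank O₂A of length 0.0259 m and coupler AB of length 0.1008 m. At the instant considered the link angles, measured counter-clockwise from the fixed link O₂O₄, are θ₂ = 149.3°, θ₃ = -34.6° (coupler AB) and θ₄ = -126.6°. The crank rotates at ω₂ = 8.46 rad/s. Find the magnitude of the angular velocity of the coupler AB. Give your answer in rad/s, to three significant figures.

ω₂ = 8.46 rad/s
Differentiating the loop-closure r₂e^{iθ₂}+r₃e^{iθ₃}=r₁+r₄e^{iθ₄} gives r₂ω₂e^{iθ₂}+r₃ω₃e^{iθ₃}=r₄ω₄e^{iθ₄}.
Eliminating the other unknown: ω₃ = r₂ω₂ sin(θ₄−θ₂) / [r₃ sin(θ₃−θ₄)].
Numerator sine = +0.99470; denominator sine = +0.99939.
Result = 0.0259·8.46·(+0.99470) / (0.1008·(+0.99939)) = +2.1636 rad/s; magnitude 2.1636 rad/s.

2.16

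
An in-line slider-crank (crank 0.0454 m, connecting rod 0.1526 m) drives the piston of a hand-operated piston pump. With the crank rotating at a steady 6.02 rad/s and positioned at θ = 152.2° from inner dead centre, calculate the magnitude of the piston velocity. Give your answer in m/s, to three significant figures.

0.0936

ω = 6.02 rad/s
For an in-line slider-crank, x = r cosθ + √(L² − r² sin²θ), so v = −rω sinθ·[1 + r cosθ/√(L² − r² sin²θ)].
With r = 0.0454 m, L = 0.1526 m, θ = 152.2°: √(L² − r² sin²θ) = 0.15112 m.
v = −0.0454·6.02·0.46639·[1 + 0.0454·-0.88458/0.15112] = -0.093594 m/s.
|v| = 0.093594 m/s.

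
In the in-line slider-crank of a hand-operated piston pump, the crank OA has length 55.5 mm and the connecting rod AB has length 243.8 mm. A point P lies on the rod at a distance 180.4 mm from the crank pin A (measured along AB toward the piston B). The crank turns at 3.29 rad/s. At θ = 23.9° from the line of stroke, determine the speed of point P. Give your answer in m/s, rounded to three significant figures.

ω = 3.29 rad/s.  Crank-pin speed |V_A| = rω = 0.1826 m/s, perpendicular to OA.
Rod angle: sinφ = −(r/L) sinθ ⇒ φ = -5.292°; ω_rod = −rω cosθ/√(L²−r²sin²θ) = -0.68767 rad/s.
V_P = V_A + ω_rod × AP, with AP = 0.1804 m along the rod.
Components: V_Px = −rω sinθ − a·ω_rod·sinφ = -0.085418 m/s;  V_Py = rω cosθ + a·ω_rod·cosφ = +0.043412 m/s.
|V_P| = √(V_Px² + V_Py²) = 0.095817 m/s.

0.0958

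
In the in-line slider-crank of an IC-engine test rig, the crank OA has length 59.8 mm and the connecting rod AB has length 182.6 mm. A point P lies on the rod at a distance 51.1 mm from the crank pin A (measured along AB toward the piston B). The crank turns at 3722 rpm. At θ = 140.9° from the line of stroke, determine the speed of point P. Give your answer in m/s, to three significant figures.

ω = 389.8 rad/s.  Crank-pin speed |V_A| = rω = 23.308 m/s, perpendicular to OA.
Rod angle: sinφ = −(r/L) sinθ ⇒ φ = -11.920°; ω_rod = −rω cosθ/√(L²−r²sin²θ) = +101.24 rad/s.
V_P = V_A + ω_rod × AP, with AP = 0.0511 m along the rod.
Components: V_Px = −rω sinθ − a·ω_rod·sinφ = -13.631 m/s;  V_Py = rω cosθ + a·ω_rod·cosφ = -13.026 m/s.
|V_P| = √(V_Px² + V_Py²) = 18.855 m/s.

18.9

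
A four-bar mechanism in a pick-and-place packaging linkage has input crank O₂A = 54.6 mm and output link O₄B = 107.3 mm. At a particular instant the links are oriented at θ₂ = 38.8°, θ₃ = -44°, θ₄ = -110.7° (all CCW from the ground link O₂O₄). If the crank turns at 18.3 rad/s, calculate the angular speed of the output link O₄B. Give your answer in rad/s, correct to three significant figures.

ω₂ = 18.3 rad/s
Differentiating the loop-closure r₂e^{iθ₂}+r₃e^{iθ₃}=r₁+r₄e^{iθ₄} gives r₂ω₂e^{iθ₂}+r₃ω₃e^{iθ₃}=r₄ω₄e^{iθ₄}.
Eliminating the other unknown: ω₄ = r₂ω₂ sin(θ₂−θ₃) / [r₄ sin(θ₄−θ₃)].
Numerator sine = +0.99211; denominator sine = -0.91845.
Result = 0.0546·18.3·(+0.99211) / (0.1073·(-0.91845)) = -10.059 rad/s; magnitude 10.059 rad/s.

10.1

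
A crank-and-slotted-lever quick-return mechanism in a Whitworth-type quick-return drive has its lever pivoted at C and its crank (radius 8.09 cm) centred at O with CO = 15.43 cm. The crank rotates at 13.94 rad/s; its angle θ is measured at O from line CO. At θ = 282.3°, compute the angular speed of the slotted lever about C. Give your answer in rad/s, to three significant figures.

3.60

ω = 13.94 rad/s
Crank pin A relative to C: A = (d + r cosθ, r sinθ); lever angle φ = atan2(r sinθ, d + r cosθ).
Differentiating tanφ: φ̇ = rω(d cosθ + r)/(d² + r² + 2dr cosθ).
d² + r² + 2dr cosθ = |CA|² = 0.0356718 m²;  d cosθ + r = +0.11377 m.
|ω_lever| = |0.0809·13.94·+0.11377| / 0.0356718 = 3.5968 rad/s.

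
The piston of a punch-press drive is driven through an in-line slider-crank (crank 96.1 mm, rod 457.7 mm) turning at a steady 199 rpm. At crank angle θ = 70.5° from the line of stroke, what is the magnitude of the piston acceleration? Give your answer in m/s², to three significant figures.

ω = 2π·199/60 = 20.84 rad/s
x(θ) = r cosθ + √(L² − r² sin²θ); with ω constant, a = ω²·d²x/dθ².
d²x/dθ² = −r cosθ − r²(cos2θ)/√u − r⁴ sin²2θ/(4u^{3/2}),  u = L² − r² sin²θ = 0.201283 m².
Substituting r = 0.0961 m, L = 0.4577 m, θ = 70.5°: d²x/dθ² = -0.016175 m.
a = ω²·d²x/dθ² = (20.84)²·(-0.016175) = -7.0244 m/s²;  |a| = 7.0244 m/s².

7.02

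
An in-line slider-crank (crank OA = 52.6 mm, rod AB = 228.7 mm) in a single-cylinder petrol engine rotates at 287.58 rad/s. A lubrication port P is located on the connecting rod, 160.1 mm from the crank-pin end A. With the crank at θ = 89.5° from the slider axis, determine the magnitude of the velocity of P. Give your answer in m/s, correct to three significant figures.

ω = 287.6 rad/s.  Crank-pin speed |V_A| = rω = 15.127 m/s, perpendicular to OA.
Rod angle: sinφ = −(r/L) sinθ ⇒ φ = -13.296°; ω_rod = −rω cosθ/√(L²−r²sin²θ) = -0.59309 rad/s.
V_P = V_A + ω_rod × AP, with AP = 0.1601 m along the rod.
Components: V_Px = −rω sinθ − a·ω_rod·sinφ = -15.148 m/s;  V_Py = rω cosθ + a·ω_rod·cosφ = +0.039595 m/s.
|V_P| = √(V_Px² + V_Py²) = 15.148 m/s.

15.1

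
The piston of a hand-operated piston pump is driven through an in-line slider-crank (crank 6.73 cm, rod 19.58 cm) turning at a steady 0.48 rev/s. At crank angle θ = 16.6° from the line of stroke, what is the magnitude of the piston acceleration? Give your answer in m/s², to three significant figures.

ω = 2π·0.48 = 3.016 rad/s
x(θ) = r cosθ + √(L² − r² sin²θ); with ω constant, a = ω²·d²x/dθ².
d²x/dθ² = −r cosθ − r²(cos2θ)/√u − r⁴ sin²2θ/(4u^{3/2}),  u = L² − r² sin²θ = 0.037968 m².
Substituting r = 0.0673 m, L = 0.1958 m, θ = 16.6°: d²x/dθ² = -0.084153 m.
a = ω²·d²x/dθ² = (3.016)²·(-0.084153) = -0.76544 m/s²;  |a| = 0.76544 m/s².

0.765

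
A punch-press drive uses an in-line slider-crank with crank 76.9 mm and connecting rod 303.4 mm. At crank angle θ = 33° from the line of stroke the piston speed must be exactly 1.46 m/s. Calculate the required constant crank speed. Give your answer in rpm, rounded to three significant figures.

For an in-line slider-crank, |v_piston| = rω|sinθ|·[1 + r cosθ/√(L² − r² sin²θ)].
With r = 0.0769 m, L = 0.3034 m, θ = 33°: the bracketed kinematic factor |dx/dθ| = 0.050872 m.
ω = v/|dx/dθ| = 1.46/0.050872 = 28.7 rad/s.
N = 60ω/(2π) = 274.06 rpm.

274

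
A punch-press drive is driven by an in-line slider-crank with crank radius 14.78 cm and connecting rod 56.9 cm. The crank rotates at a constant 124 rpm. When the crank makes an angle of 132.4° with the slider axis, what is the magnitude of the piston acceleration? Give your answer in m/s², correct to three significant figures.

17.3

ω = 2π·124/60 = 12.99 rad/s
x(θ) = r cosθ + √(L² − r² sin²θ); with ω constant, a = ω²·d²x/dθ².
d²x/dθ² = −r cosθ − r²(cos2θ)/√u − r⁴ sin²2θ/(4u^{3/2}),  u = L² − r² sin²θ = 0.311849 m².
Substituting r = 0.1478 m, L = 0.569 m, θ = 132.4°: d²x/dθ² = +0.10253 m.
a = ω²·d²x/dθ² = (12.99)²·(+0.10253) = +17.288 m/s²;  |a| = 17.288 m/s².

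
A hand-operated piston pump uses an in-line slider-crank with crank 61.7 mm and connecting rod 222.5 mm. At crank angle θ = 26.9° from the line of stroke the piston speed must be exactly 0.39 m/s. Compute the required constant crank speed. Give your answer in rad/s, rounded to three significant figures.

11.2

For an in-line slider-crank, |v_piston| = rω|sinθ|·[1 + r cosθ/√(L² − r² sin²θ)].
With r = 0.0617 m, L = 0.2225 m, θ = 26.9°: the bracketed kinematic factor |dx/dθ| = 0.034874 m.
ω = v/|dx/dθ| = 0.39/0.034874 = 11.183 rad/s.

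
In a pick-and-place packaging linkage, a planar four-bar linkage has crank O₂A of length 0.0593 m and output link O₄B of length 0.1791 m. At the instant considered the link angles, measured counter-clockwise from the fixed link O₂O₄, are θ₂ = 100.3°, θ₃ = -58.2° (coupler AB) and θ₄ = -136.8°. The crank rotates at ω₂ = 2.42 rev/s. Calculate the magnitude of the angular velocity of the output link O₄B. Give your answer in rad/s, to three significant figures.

1.88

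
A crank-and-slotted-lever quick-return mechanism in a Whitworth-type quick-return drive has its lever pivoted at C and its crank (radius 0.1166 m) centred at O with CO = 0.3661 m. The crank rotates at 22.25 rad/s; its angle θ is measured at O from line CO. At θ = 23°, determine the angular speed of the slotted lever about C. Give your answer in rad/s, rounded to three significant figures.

ω = 22.25 rad/s
Crank pin A relative to C: A = (d + r cosθ, r sinθ); lever angle φ = atan2(r sinθ, d + r cosθ).
Differentiating tanφ: φ̇ = rω(d cosθ + r)/(d² + r² + 2dr cosθ).
d² + r² + 2dr cosθ = |CA|² = 0.226212 m²;  d cosθ + r = +0.4536 m.
|ω_lever| = |0.1166·22.25·+0.4536| / 0.226212 = 5.2021 rad/s.

5.20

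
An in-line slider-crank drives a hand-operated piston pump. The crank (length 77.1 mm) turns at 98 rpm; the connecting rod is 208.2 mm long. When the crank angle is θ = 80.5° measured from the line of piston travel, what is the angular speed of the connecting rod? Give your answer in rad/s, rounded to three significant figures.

ω = 10.26 rad/s (converted from 98 rpm).
The rod makes angle φ with the slider axis where L sinφ = r sinθ; differentiating, L cosφ·φ̇ = r ω cosθ.
L cosφ = √(L² − r² sin²θ) = 0.19382 m.
|ω_rod| = r ω |cosθ| / √(L² − r² sin²θ) = 0.0771·10.26·0.16505/0.19382 = 0.6738 rad/s.

0.674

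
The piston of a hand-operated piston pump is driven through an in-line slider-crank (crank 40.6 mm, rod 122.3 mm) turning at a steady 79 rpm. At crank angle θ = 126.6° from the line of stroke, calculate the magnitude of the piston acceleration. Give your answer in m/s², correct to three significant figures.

ω = 2π·79/60 = 8.273 rad/s
x(θ) = r cosθ + √(L² − r² sin²θ); with ω constant, a = ω²·d²x/dθ².
d²x/dθ² = −r cosθ − r²(cos2θ)/√u − r⁴ sin²2θ/(4u^{3/2}),  u = L² − r² sin²θ = 0.0138949 m².
Substituting r = 0.0406 m, L = 0.1223 m, θ = 126.6°: d²x/dθ² = +0.027868 m.
a = ω²·d²x/dθ² = (8.273)²·(+0.027868) = +1.9073 m/s²;  |a| = 1.9073 m/s².

1.91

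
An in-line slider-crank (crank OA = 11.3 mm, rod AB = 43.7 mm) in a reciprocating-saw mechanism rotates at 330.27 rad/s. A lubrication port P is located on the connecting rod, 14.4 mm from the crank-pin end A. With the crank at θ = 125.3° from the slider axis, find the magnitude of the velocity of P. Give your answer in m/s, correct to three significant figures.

3.23

ω = 330.3 rad/s.  Crank-pin speed |V_A| = rω = 3.7321 m/s, perpendicular to OA.
Rod angle: sinφ = −(r/L) sinθ ⇒ φ = -12.183°; ω_rod = −rω cosθ/√(L²−r²sin²θ) = +50.487 rad/s.
V_P = V_A + ω_rod × AP, with AP = 0.0144 m along the rod.
Components: V_Px = −rω sinθ − a·ω_rod·sinφ = -2.8924 m/s;  V_Py = rω cosθ + a·ω_rod·cosφ = -1.446 m/s.
|V_P| = √(V_Px² + V_Py²) = 3.2337 m/s.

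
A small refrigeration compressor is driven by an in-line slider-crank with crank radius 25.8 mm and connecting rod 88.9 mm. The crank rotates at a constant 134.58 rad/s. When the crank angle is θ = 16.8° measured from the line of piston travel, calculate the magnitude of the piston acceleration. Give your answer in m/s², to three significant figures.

562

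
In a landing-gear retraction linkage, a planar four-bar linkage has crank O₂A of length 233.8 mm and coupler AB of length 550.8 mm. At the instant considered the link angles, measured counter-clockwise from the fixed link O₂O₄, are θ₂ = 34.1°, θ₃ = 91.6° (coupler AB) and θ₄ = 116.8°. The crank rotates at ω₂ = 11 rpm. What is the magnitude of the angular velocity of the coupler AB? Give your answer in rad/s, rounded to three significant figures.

1.14

ω₂ = 1.152 rad/s (from 11 rpm).
Differentiating the loop-closure r₂e^{iθ₂}+r₃e^{iθ₃}=r₁+r₄e^{iθ₄} gives r₂ω₂e^{iθ₂}+r₃ω₃e^{iθ₃}=r₄ω₄e^{iθ₄}.
Eliminating the other unknown: ω₃ = r₂ω₂ sin(θ₄−θ₂) / [r₃ sin(θ₃−θ₄)].
Numerator sine = +0.99189; denominator sine = -0.42578.
Result = 0.2338·1.152·(+0.99189) / (0.5508·(-0.42578)) = -1.1391 rad/s; magnitude 1.1391 rad/s.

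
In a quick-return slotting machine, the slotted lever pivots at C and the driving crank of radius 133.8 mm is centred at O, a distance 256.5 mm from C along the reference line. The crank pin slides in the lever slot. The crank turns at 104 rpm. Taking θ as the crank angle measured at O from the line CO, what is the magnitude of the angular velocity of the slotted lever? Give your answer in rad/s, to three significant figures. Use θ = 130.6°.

1.24

ω = 10.89 rad/s (from 104 rpm).
Crank pin A relative to C: A = (d + r cosθ, r sinθ); lever angle φ = atan2(r sinθ, d + r cosθ).
Differentiating tanφ: φ̇ = rω(d cosθ + r)/(d² + r² + 2dr cosθ).
d² + r² + 2dr cosθ = |CA|² = 0.0390259 m²;  d cosθ + r = -0.033124 m.
|ω_lever| = |0.1338·10.89·-0.033124| / 0.0390259 = 1.2368 rad/s.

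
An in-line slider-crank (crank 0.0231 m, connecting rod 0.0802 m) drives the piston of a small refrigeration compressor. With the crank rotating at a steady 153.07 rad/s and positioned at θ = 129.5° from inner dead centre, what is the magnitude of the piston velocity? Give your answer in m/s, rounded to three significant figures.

ω = 153.1 rad/s
For an in-line slider-crank, x = r cosθ + √(L² − r² sin²θ), so v = −rω sinθ·[1 + r cosθ/√(L² − r² sin²θ)].
With r = 0.0231 m, L = 0.0802 m, θ = 129.5°: √(L² − r² sin²θ) = 0.078194 m.
v = −0.0231·153.1·0.77162·[1 + 0.0231·-0.63608/0.078194] = -2.2157 m/s.
|v| = 2.2157 m/s.

2.22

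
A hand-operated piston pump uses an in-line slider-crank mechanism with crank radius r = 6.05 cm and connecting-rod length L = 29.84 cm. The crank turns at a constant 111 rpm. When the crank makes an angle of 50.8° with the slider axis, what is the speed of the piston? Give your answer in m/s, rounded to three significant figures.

0.616

ω = 2π·111/60 = 11.62 rad/s
For an in-line slider-crank, x = r cosθ + √(L² − r² sin²θ), so v = −rω sinθ·[1 + r cosθ/√(L² − r² sin²θ)].
With r = 0.0605 m, L = 0.2984 m, θ = 50.8°: √(L² − r² sin²θ) = 0.29469 m.
v = −0.0605·11.62·0.77494·[1 + 0.0605·0.63203/0.29469] = -0.61569 m/s.
|v| = 0.61569 m/s.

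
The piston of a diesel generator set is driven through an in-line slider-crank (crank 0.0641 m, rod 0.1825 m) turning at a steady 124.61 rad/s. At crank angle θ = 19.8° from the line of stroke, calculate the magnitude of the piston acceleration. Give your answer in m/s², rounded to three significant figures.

1210

ω = 124.6 rad/s
x(θ) = r cosθ + √(L² − r² sin²θ); with ω constant, a = ω²·d²x/dθ².
d²x/dθ² = −r cosθ − r²(cos2θ)/√u − r⁴ sin²2θ/(4u^{3/2}),  u = L² − r² sin²θ = 0.0328348 m².
Substituting r = 0.0641 m, L = 0.1825 m, θ = 19.8°: d²x/dθ² = -0.07807 m.
a = ω²·d²x/dθ² = (124.6)²·(-0.07807) = -1212.2 m/s²;  |a| = 1212.2 m/s².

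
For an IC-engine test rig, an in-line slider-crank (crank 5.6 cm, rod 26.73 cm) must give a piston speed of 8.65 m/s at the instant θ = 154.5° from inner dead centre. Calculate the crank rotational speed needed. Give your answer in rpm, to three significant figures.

4230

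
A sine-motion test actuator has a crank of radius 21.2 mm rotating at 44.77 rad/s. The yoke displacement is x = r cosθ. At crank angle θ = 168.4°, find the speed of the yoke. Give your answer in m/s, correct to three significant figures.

0.191

ω = 44.77 rad/s
x = r cosθ ⇒ ẋ = −rω sinθ.
|v| = rω|sinθ| = 0.0212·44.77·|sin 168.4°| = 0.19085 m/s.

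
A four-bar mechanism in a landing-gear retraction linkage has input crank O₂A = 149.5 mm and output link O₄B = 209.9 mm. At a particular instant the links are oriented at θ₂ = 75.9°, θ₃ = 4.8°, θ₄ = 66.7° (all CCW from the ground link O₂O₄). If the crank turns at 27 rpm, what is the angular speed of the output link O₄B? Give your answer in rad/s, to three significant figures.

ω₂ = 2.827 rad/s (from 27 rpm).
Differentiating the loop-closure r₂e^{iθ₂}+r₃e^{iθ₃}=r₁+r₄e^{iθ₄} gives r₂ω₂e^{iθ₂}+r₃ω₃e^{iθ₃}=r₄ω₄e^{iθ₄}.
Eliminating the other unknown: ω₄ = r₂ω₂ sin(θ₂−θ₃) / [r₄ sin(θ₄−θ₃)].
Numerator sine = +0.94609; denominator sine = +0.88213.
Result = 0.1495·2.827·(+0.94609) / (0.2099·(+0.88213)) = +2.1598 rad/s; magnitude 2.1598 rad/s.

2.16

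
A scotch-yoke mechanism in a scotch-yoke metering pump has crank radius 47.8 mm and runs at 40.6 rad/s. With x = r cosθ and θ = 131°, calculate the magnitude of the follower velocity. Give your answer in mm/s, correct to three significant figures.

ω = 40.6 rad/s
x = r cosθ ⇒ ẋ = −rω sinθ.
|v| = rω|sinθ| = 0.0478·40.6·|sin 131°| = 1.4646 m/s = 1464.6 mm/s.

1460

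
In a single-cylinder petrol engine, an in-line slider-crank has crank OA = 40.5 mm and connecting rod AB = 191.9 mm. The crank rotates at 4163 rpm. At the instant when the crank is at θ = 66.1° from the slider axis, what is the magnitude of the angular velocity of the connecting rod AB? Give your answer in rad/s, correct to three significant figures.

38.0

ω = 435.9 rad/s (converted from 4163 rpm).
The rod makes angle φ with the slider axis where L sinφ = r sinθ; differentiating, L cosφ·φ̇ = r ω cosθ.
L cosφ = √(L² − r² sin²θ) = 0.18829 m.
|ω_rod| = r ω |cosθ| / √(L² − r² sin²θ) = 0.0405·435.9·0.40514/0.18829 = 37.989 rad/s.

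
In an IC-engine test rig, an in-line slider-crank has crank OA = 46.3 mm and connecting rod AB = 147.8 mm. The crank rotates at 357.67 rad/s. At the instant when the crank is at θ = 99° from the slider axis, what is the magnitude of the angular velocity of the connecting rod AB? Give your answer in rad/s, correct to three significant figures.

ω = 357.7 rad/s
The rod makes angle φ with the slider axis where L sinφ = r sinθ; differentiating, L cosφ·φ̇ = r ω cosθ.
L cosφ = √(L² − r² sin²θ) = 0.14055 m.
|ω_rod| = r ω |cosθ| / √(L² − r² sin²θ) = 0.0463·357.7·0.15643/0.14055 = 18.432 rad/s.

18.4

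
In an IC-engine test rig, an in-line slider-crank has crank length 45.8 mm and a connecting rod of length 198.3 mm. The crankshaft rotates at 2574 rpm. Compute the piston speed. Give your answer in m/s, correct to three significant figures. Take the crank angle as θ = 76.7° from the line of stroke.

12.7

ω = 2π·2574/60 = 269.5 rad/s
For an in-line slider-crank, x = r cosθ + √(L² − r² sin²θ), so v = −rω sinθ·[1 + r cosθ/√(L² − r² sin²θ)].
With r = 0.0458 m, L = 0.1983 m, θ = 76.7°: √(L² − r² sin²θ) = 0.19323 m.
v = −0.0458·269.5·0.97318·[1 + 0.0458·0.23005/0.19323] = -12.669 m/s.
|v| = 12.669 m/s.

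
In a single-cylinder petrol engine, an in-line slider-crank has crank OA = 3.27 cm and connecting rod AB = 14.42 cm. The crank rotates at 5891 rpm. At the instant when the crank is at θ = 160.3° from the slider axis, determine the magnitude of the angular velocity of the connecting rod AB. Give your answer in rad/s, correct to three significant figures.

132

ω = 616.9 rad/s (converted from 5891 rpm).
The rod makes angle φ with the slider axis where L sinφ = r sinθ; differentiating, L cosφ·φ̇ = r ω cosθ.
L cosφ = √(L² − r² sin²θ) = 0.14378 m.
|ω_rod| = r ω |cosθ| / √(L² − r² sin²θ) = 0.0327·616.9·0.94147/0.14378 = 132.09 rad/s.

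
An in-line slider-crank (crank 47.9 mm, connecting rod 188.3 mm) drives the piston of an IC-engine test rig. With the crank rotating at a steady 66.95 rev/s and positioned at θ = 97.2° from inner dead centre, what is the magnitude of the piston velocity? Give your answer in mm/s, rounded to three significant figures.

19300

ω = 2π·67 = 420.7 rad/s
For an in-line slider-crank, x = r cosθ + √(L² − r² sin²θ), so v = −rω sinθ·[1 + r cosθ/√(L² − r² sin²θ)].
With r = 0.0479 m, L = 0.1883 m, θ = 97.2°: √(L² − r² sin²θ) = 0.1822 m.
v = −0.0479·420.7·0.99211·[1 + 0.0479·-0.12533/0.1822] = -19.332 m/s.
|v| = 19.332 m/s = 19332 mm/s.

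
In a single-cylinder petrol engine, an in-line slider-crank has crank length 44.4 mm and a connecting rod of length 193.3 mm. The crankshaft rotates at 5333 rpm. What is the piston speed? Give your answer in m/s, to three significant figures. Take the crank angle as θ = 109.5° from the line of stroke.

21.5

ω = 2π·5333/60 = 558.5 rad/s
For an in-line slider-crank, x = r cosθ + √(L² − r² sin²θ), so v = −rω sinθ·[1 + r cosθ/√(L² − r² sin²θ)].
With r = 0.0444 m, L = 0.1933 m, θ = 109.5°: √(L² − r² sin²θ) = 0.18871 m.
v = −0.0444·558.5·0.94264·[1 + 0.0444·-0.33381/0.18871] = -21.538 m/s.
|v| = 21.538 m/s.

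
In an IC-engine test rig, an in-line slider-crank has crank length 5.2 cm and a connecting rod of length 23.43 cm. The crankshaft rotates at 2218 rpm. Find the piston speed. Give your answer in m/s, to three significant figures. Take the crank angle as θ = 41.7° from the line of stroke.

ω = 2π·2218/60 = 232.3 rad/s
For an in-line slider-crank, x = r cosθ + √(L² − r² sin²θ), so v = −rω sinθ·[1 + r cosθ/√(L² − r² sin²θ)].
With r = 0.052 m, L = 0.2343 m, θ = 41.7°: √(L² − r² sin²θ) = 0.23173 m.
v = −0.052·232.3·0.66523·[1 + 0.052·0.74664/0.23173] = -9.3808 m/s.
|v| = 9.3808 m/s.

9.38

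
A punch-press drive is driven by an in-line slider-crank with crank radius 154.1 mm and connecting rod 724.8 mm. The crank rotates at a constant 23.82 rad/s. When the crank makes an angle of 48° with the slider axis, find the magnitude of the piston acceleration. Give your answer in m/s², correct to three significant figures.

ω = 23.82 rad/s
x(θ) = r cosθ + √(L² − r² sin²θ); with ω constant, a = ω²·d²x/dθ².
d²x/dθ² = −r cosθ − r²(cos2θ)/√u − r⁴ sin²2θ/(4u^{3/2}),  u = L² − r² sin²θ = 0.512221 m².
Substituting r = 0.1541 m, L = 0.7248 m, θ = 48°: d²x/dθ² = -0.10003 m.
a = ω²·d²x/dθ² = (23.82)²·(-0.10003) = -56.753 m/s²;  |a| = 56.753 m/s².

56.8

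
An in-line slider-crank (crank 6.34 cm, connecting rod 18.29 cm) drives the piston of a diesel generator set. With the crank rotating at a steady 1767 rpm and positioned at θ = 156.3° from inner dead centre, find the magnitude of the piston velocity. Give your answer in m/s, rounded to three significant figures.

ω = 2π·1767/60 = 185 rad/s
For an in-line slider-crank, x = r cosθ + √(L² − r² sin²θ), so v = −rω sinθ·[1 + r cosθ/√(L² − r² sin²θ)].
With r = 0.0634 m, L = 0.1829 m, θ = 156.3°: √(L² − r² sin²θ) = 0.18112 m.
v = −0.0634·185·0.40195·[1 + 0.0634·-0.91566/0.18112] = -3.204 m/s.
|v| = 3.204 m/s.

3.20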